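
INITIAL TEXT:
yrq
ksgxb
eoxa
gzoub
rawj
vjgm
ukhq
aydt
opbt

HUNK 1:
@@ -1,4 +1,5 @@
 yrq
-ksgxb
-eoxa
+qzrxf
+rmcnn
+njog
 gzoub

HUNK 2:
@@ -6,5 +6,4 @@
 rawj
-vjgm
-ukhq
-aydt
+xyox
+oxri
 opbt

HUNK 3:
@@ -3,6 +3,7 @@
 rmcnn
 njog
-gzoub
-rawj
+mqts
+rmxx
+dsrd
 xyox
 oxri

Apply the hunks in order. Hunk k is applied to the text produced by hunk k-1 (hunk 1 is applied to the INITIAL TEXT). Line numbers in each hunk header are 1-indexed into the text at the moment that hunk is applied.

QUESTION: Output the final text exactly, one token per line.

Answer: yrq
qzrxf
rmcnn
njog
mqts
rmxx
dsrd
xyox
oxri
opbt

Derivation:
Hunk 1: at line 1 remove [ksgxb,eoxa] add [qzrxf,rmcnn,njog] -> 10 lines: yrq qzrxf rmcnn njog gzoub rawj vjgm ukhq aydt opbt
Hunk 2: at line 6 remove [vjgm,ukhq,aydt] add [xyox,oxri] -> 9 lines: yrq qzrxf rmcnn njog gzoub rawj xyox oxri opbt
Hunk 3: at line 3 remove [gzoub,rawj] add [mqts,rmxx,dsrd] -> 10 lines: yrq qzrxf rmcnn njog mqts rmxx dsrd xyox oxri opbt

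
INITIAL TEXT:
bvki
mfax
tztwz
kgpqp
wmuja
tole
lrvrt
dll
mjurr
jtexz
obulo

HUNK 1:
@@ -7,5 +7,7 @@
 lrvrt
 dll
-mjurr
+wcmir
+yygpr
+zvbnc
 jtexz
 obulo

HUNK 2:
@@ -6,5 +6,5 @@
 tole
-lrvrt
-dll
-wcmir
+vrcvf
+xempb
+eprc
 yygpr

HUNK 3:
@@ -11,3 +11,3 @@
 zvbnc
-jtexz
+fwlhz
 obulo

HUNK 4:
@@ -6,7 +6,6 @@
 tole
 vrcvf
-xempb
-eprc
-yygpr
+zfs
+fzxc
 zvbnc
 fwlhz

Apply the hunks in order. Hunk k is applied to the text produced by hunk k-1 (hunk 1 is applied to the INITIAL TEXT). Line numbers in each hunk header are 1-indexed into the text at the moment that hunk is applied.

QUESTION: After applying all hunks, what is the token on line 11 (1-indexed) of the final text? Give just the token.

Hunk 1: at line 7 remove [mjurr] add [wcmir,yygpr,zvbnc] -> 13 lines: bvki mfax tztwz kgpqp wmuja tole lrvrt dll wcmir yygpr zvbnc jtexz obulo
Hunk 2: at line 6 remove [lrvrt,dll,wcmir] add [vrcvf,xempb,eprc] -> 13 lines: bvki mfax tztwz kgpqp wmuja tole vrcvf xempb eprc yygpr zvbnc jtexz obulo
Hunk 3: at line 11 remove [jtexz] add [fwlhz] -> 13 lines: bvki mfax tztwz kgpqp wmuja tole vrcvf xempb eprc yygpr zvbnc fwlhz obulo
Hunk 4: at line 6 remove [xempb,eprc,yygpr] add [zfs,fzxc] -> 12 lines: bvki mfax tztwz kgpqp wmuja tole vrcvf zfs fzxc zvbnc fwlhz obulo
Final line 11: fwlhz

Answer: fwlhz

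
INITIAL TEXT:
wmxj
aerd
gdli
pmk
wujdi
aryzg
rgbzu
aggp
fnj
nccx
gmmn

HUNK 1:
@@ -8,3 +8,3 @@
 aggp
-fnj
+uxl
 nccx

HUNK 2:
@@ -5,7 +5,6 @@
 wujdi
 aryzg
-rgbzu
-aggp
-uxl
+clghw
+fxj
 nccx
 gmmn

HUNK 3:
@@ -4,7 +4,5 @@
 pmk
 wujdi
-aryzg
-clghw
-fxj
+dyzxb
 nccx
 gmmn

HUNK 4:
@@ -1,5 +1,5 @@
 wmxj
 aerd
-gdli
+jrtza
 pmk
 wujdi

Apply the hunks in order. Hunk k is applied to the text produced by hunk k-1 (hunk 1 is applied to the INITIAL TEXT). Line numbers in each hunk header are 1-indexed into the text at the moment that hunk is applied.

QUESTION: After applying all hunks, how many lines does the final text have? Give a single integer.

Answer: 8

Derivation:
Hunk 1: at line 8 remove [fnj] add [uxl] -> 11 lines: wmxj aerd gdli pmk wujdi aryzg rgbzu aggp uxl nccx gmmn
Hunk 2: at line 5 remove [rgbzu,aggp,uxl] add [clghw,fxj] -> 10 lines: wmxj aerd gdli pmk wujdi aryzg clghw fxj nccx gmmn
Hunk 3: at line 4 remove [aryzg,clghw,fxj] add [dyzxb] -> 8 lines: wmxj aerd gdli pmk wujdi dyzxb nccx gmmn
Hunk 4: at line 1 remove [gdli] add [jrtza] -> 8 lines: wmxj aerd jrtza pmk wujdi dyzxb nccx gmmn
Final line count: 8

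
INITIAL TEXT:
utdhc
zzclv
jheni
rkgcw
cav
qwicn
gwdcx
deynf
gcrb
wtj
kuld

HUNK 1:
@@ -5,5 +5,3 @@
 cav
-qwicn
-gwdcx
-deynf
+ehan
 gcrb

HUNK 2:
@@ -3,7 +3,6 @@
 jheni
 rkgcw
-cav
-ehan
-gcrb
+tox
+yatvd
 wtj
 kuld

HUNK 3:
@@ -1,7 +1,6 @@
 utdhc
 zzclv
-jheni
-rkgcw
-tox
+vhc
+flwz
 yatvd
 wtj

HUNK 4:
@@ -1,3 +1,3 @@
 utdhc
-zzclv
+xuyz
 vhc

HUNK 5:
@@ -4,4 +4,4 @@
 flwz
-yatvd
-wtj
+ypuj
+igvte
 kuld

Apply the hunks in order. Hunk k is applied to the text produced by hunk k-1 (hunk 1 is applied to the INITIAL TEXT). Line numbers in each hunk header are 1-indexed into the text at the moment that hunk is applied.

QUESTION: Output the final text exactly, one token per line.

Hunk 1: at line 5 remove [qwicn,gwdcx,deynf] add [ehan] -> 9 lines: utdhc zzclv jheni rkgcw cav ehan gcrb wtj kuld
Hunk 2: at line 3 remove [cav,ehan,gcrb] add [tox,yatvd] -> 8 lines: utdhc zzclv jheni rkgcw tox yatvd wtj kuld
Hunk 3: at line 1 remove [jheni,rkgcw,tox] add [vhc,flwz] -> 7 lines: utdhc zzclv vhc flwz yatvd wtj kuld
Hunk 4: at line 1 remove [zzclv] add [xuyz] -> 7 lines: utdhc xuyz vhc flwz yatvd wtj kuld
Hunk 5: at line 4 remove [yatvd,wtj] add [ypuj,igvte] -> 7 lines: utdhc xuyz vhc flwz ypuj igvte kuld

Answer: utdhc
xuyz
vhc
flwz
ypuj
igvte
kuld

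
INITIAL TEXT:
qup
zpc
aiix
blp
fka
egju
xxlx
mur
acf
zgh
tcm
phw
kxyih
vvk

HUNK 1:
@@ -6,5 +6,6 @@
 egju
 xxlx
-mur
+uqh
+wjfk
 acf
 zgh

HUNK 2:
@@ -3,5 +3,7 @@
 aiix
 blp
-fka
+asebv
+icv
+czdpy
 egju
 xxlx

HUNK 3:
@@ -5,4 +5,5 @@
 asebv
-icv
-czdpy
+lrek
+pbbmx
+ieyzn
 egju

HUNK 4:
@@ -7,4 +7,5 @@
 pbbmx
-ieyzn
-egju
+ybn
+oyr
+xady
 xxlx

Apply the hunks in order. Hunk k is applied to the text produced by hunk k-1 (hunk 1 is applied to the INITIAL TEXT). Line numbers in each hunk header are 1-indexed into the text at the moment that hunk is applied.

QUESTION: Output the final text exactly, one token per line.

Hunk 1: at line 6 remove [mur] add [uqh,wjfk] -> 15 lines: qup zpc aiix blp fka egju xxlx uqh wjfk acf zgh tcm phw kxyih vvk
Hunk 2: at line 3 remove [fka] add [asebv,icv,czdpy] -> 17 lines: qup zpc aiix blp asebv icv czdpy egju xxlx uqh wjfk acf zgh tcm phw kxyih vvk
Hunk 3: at line 5 remove [icv,czdpy] add [lrek,pbbmx,ieyzn] -> 18 lines: qup zpc aiix blp asebv lrek pbbmx ieyzn egju xxlx uqh wjfk acf zgh tcm phw kxyih vvk
Hunk 4: at line 7 remove [ieyzn,egju] add [ybn,oyr,xady] -> 19 lines: qup zpc aiix blp asebv lrek pbbmx ybn oyr xady xxlx uqh wjfk acf zgh tcm phw kxyih vvk

Answer: qup
zpc
aiix
blp
asebv
lrek
pbbmx
ybn
oyr
xady
xxlx
uqh
wjfk
acf
zgh
tcm
phw
kxyih
vvk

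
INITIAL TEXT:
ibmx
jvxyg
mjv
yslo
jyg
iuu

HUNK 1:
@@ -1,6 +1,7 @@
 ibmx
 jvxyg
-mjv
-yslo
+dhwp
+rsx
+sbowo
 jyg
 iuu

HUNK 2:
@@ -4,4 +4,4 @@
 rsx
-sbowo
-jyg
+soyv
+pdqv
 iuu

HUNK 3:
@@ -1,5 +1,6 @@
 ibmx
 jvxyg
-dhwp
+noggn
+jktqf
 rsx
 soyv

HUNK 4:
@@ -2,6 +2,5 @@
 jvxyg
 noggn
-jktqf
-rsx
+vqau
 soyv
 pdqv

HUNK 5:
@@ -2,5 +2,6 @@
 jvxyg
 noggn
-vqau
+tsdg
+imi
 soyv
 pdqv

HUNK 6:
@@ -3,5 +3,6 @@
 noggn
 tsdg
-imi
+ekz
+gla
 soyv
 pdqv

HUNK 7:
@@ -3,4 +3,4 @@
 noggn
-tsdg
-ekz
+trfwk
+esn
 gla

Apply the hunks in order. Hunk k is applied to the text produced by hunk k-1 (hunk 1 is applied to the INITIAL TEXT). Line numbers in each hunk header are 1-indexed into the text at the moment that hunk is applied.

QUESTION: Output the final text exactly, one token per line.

Answer: ibmx
jvxyg
noggn
trfwk
esn
gla
soyv
pdqv
iuu

Derivation:
Hunk 1: at line 1 remove [mjv,yslo] add [dhwp,rsx,sbowo] -> 7 lines: ibmx jvxyg dhwp rsx sbowo jyg iuu
Hunk 2: at line 4 remove [sbowo,jyg] add [soyv,pdqv] -> 7 lines: ibmx jvxyg dhwp rsx soyv pdqv iuu
Hunk 3: at line 1 remove [dhwp] add [noggn,jktqf] -> 8 lines: ibmx jvxyg noggn jktqf rsx soyv pdqv iuu
Hunk 4: at line 2 remove [jktqf,rsx] add [vqau] -> 7 lines: ibmx jvxyg noggn vqau soyv pdqv iuu
Hunk 5: at line 2 remove [vqau] add [tsdg,imi] -> 8 lines: ibmx jvxyg noggn tsdg imi soyv pdqv iuu
Hunk 6: at line 3 remove [imi] add [ekz,gla] -> 9 lines: ibmx jvxyg noggn tsdg ekz gla soyv pdqv iuu
Hunk 7: at line 3 remove [tsdg,ekz] add [trfwk,esn] -> 9 lines: ibmx jvxyg noggn trfwk esn gla soyv pdqv iuu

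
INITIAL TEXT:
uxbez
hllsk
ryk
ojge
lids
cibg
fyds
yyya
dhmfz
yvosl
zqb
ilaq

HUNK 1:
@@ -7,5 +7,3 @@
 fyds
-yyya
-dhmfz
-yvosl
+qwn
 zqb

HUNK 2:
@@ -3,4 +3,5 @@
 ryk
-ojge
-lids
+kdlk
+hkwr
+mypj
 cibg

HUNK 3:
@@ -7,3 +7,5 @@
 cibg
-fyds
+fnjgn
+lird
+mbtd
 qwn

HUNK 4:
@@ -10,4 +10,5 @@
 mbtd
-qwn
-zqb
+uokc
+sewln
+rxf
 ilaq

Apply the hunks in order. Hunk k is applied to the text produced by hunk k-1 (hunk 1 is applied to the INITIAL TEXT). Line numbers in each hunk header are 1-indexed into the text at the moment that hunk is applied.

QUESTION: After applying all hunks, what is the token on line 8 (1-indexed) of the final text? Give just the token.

Answer: fnjgn

Derivation:
Hunk 1: at line 7 remove [yyya,dhmfz,yvosl] add [qwn] -> 10 lines: uxbez hllsk ryk ojge lids cibg fyds qwn zqb ilaq
Hunk 2: at line 3 remove [ojge,lids] add [kdlk,hkwr,mypj] -> 11 lines: uxbez hllsk ryk kdlk hkwr mypj cibg fyds qwn zqb ilaq
Hunk 3: at line 7 remove [fyds] add [fnjgn,lird,mbtd] -> 13 lines: uxbez hllsk ryk kdlk hkwr mypj cibg fnjgn lird mbtd qwn zqb ilaq
Hunk 4: at line 10 remove [qwn,zqb] add [uokc,sewln,rxf] -> 14 lines: uxbez hllsk ryk kdlk hkwr mypj cibg fnjgn lird mbtd uokc sewln rxf ilaq
Final line 8: fnjgn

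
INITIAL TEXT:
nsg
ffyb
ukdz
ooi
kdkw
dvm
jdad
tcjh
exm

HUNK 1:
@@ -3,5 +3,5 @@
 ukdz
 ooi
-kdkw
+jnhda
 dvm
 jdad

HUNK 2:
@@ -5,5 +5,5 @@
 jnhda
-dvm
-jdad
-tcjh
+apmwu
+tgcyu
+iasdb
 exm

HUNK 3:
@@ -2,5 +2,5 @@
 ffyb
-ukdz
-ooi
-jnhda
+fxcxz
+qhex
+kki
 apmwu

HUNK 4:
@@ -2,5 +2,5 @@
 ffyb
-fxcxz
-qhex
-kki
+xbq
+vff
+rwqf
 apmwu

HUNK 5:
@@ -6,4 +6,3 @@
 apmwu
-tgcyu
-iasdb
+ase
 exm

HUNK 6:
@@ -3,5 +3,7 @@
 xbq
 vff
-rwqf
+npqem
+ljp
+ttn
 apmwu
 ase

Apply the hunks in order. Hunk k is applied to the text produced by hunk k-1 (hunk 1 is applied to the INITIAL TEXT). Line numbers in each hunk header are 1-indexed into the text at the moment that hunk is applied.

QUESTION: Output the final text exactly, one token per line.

Hunk 1: at line 3 remove [kdkw] add [jnhda] -> 9 lines: nsg ffyb ukdz ooi jnhda dvm jdad tcjh exm
Hunk 2: at line 5 remove [dvm,jdad,tcjh] add [apmwu,tgcyu,iasdb] -> 9 lines: nsg ffyb ukdz ooi jnhda apmwu tgcyu iasdb exm
Hunk 3: at line 2 remove [ukdz,ooi,jnhda] add [fxcxz,qhex,kki] -> 9 lines: nsg ffyb fxcxz qhex kki apmwu tgcyu iasdb exm
Hunk 4: at line 2 remove [fxcxz,qhex,kki] add [xbq,vff,rwqf] -> 9 lines: nsg ffyb xbq vff rwqf apmwu tgcyu iasdb exm
Hunk 5: at line 6 remove [tgcyu,iasdb] add [ase] -> 8 lines: nsg ffyb xbq vff rwqf apmwu ase exm
Hunk 6: at line 3 remove [rwqf] add [npqem,ljp,ttn] -> 10 lines: nsg ffyb xbq vff npqem ljp ttn apmwu ase exm

Answer: nsg
ffyb
xbq
vff
npqem
ljp
ttn
apmwu
ase
exm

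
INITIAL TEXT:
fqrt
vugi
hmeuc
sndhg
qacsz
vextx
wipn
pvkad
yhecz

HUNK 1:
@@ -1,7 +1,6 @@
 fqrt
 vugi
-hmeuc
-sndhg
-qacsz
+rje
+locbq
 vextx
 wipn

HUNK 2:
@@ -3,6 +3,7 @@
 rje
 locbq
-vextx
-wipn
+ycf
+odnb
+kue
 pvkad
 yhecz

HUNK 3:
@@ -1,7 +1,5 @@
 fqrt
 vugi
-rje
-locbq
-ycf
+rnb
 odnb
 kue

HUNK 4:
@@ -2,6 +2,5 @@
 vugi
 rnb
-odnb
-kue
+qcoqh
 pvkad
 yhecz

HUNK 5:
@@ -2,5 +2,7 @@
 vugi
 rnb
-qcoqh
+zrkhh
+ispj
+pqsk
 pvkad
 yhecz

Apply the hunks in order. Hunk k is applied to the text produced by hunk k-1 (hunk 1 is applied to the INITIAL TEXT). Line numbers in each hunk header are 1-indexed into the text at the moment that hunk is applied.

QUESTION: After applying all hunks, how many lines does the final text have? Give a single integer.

Answer: 8

Derivation:
Hunk 1: at line 1 remove [hmeuc,sndhg,qacsz] add [rje,locbq] -> 8 lines: fqrt vugi rje locbq vextx wipn pvkad yhecz
Hunk 2: at line 3 remove [vextx,wipn] add [ycf,odnb,kue] -> 9 lines: fqrt vugi rje locbq ycf odnb kue pvkad yhecz
Hunk 3: at line 1 remove [rje,locbq,ycf] add [rnb] -> 7 lines: fqrt vugi rnb odnb kue pvkad yhecz
Hunk 4: at line 2 remove [odnb,kue] add [qcoqh] -> 6 lines: fqrt vugi rnb qcoqh pvkad yhecz
Hunk 5: at line 2 remove [qcoqh] add [zrkhh,ispj,pqsk] -> 8 lines: fqrt vugi rnb zrkhh ispj pqsk pvkad yhecz
Final line count: 8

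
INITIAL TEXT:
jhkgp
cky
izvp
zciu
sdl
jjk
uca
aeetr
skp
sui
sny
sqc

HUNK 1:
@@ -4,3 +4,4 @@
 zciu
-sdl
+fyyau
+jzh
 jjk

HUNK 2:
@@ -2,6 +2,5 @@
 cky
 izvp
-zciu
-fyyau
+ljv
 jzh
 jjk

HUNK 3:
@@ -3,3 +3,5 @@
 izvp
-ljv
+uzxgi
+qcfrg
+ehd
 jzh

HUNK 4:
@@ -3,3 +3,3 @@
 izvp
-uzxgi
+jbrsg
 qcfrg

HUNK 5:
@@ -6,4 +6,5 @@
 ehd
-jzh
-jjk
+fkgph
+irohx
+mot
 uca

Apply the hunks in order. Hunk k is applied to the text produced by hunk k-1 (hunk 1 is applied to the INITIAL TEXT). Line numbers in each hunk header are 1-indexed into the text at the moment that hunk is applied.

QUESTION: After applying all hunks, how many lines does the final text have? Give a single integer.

Answer: 15

Derivation:
Hunk 1: at line 4 remove [sdl] add [fyyau,jzh] -> 13 lines: jhkgp cky izvp zciu fyyau jzh jjk uca aeetr skp sui sny sqc
Hunk 2: at line 2 remove [zciu,fyyau] add [ljv] -> 12 lines: jhkgp cky izvp ljv jzh jjk uca aeetr skp sui sny sqc
Hunk 3: at line 3 remove [ljv] add [uzxgi,qcfrg,ehd] -> 14 lines: jhkgp cky izvp uzxgi qcfrg ehd jzh jjk uca aeetr skp sui sny sqc
Hunk 4: at line 3 remove [uzxgi] add [jbrsg] -> 14 lines: jhkgp cky izvp jbrsg qcfrg ehd jzh jjk uca aeetr skp sui sny sqc
Hunk 5: at line 6 remove [jzh,jjk] add [fkgph,irohx,mot] -> 15 lines: jhkgp cky izvp jbrsg qcfrg ehd fkgph irohx mot uca aeetr skp sui sny sqc
Final line count: 15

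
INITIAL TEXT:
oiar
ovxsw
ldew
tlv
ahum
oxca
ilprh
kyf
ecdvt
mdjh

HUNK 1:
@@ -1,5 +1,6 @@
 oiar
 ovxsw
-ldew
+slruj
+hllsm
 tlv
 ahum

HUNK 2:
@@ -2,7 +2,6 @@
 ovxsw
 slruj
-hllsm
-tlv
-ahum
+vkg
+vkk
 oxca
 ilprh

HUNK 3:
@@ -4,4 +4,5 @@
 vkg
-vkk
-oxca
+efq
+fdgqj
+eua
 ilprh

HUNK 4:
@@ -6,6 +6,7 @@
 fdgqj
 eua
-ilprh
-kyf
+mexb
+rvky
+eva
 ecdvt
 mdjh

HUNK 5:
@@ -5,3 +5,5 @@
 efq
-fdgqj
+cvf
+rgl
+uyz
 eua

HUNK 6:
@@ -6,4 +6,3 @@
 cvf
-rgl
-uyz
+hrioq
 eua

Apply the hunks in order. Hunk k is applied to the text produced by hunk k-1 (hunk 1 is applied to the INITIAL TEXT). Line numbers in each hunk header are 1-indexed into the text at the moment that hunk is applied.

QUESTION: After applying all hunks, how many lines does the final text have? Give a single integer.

Answer: 13

Derivation:
Hunk 1: at line 1 remove [ldew] add [slruj,hllsm] -> 11 lines: oiar ovxsw slruj hllsm tlv ahum oxca ilprh kyf ecdvt mdjh
Hunk 2: at line 2 remove [hllsm,tlv,ahum] add [vkg,vkk] -> 10 lines: oiar ovxsw slruj vkg vkk oxca ilprh kyf ecdvt mdjh
Hunk 3: at line 4 remove [vkk,oxca] add [efq,fdgqj,eua] -> 11 lines: oiar ovxsw slruj vkg efq fdgqj eua ilprh kyf ecdvt mdjh
Hunk 4: at line 6 remove [ilprh,kyf] add [mexb,rvky,eva] -> 12 lines: oiar ovxsw slruj vkg efq fdgqj eua mexb rvky eva ecdvt mdjh
Hunk 5: at line 5 remove [fdgqj] add [cvf,rgl,uyz] -> 14 lines: oiar ovxsw slruj vkg efq cvf rgl uyz eua mexb rvky eva ecdvt mdjh
Hunk 6: at line 6 remove [rgl,uyz] add [hrioq] -> 13 lines: oiar ovxsw slruj vkg efq cvf hrioq eua mexb rvky eva ecdvt mdjh
Final line count: 13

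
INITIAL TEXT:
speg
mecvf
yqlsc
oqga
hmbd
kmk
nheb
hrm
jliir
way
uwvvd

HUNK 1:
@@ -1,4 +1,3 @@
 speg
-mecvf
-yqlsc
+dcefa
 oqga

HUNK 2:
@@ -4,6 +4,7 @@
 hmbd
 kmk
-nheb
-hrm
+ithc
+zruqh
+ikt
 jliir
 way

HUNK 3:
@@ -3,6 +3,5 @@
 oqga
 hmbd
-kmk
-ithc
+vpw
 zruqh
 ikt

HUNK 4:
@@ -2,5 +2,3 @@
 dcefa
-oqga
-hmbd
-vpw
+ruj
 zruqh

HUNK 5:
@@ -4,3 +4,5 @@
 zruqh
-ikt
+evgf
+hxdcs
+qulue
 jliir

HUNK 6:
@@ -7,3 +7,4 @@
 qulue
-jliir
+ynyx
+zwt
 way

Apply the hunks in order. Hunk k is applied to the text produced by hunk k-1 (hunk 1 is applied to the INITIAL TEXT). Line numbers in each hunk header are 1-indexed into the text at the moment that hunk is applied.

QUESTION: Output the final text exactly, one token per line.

Answer: speg
dcefa
ruj
zruqh
evgf
hxdcs
qulue
ynyx
zwt
way
uwvvd

Derivation:
Hunk 1: at line 1 remove [mecvf,yqlsc] add [dcefa] -> 10 lines: speg dcefa oqga hmbd kmk nheb hrm jliir way uwvvd
Hunk 2: at line 4 remove [nheb,hrm] add [ithc,zruqh,ikt] -> 11 lines: speg dcefa oqga hmbd kmk ithc zruqh ikt jliir way uwvvd
Hunk 3: at line 3 remove [kmk,ithc] add [vpw] -> 10 lines: speg dcefa oqga hmbd vpw zruqh ikt jliir way uwvvd
Hunk 4: at line 2 remove [oqga,hmbd,vpw] add [ruj] -> 8 lines: speg dcefa ruj zruqh ikt jliir way uwvvd
Hunk 5: at line 4 remove [ikt] add [evgf,hxdcs,qulue] -> 10 lines: speg dcefa ruj zruqh evgf hxdcs qulue jliir way uwvvd
Hunk 6: at line 7 remove [jliir] add [ynyx,zwt] -> 11 lines: speg dcefa ruj zruqh evgf hxdcs qulue ynyx zwt way uwvvd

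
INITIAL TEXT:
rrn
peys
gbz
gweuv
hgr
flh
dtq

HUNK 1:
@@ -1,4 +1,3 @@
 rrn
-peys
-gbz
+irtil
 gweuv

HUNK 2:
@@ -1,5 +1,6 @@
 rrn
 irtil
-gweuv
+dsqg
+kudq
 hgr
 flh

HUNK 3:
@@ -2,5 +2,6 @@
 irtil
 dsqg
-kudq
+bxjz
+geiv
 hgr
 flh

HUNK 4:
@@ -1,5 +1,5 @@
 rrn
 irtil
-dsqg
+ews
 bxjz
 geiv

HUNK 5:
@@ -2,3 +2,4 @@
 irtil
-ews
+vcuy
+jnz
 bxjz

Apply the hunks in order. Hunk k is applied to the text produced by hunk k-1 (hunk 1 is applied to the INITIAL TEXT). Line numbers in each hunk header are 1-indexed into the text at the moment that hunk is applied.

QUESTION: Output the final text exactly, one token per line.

Answer: rrn
irtil
vcuy
jnz
bxjz
geiv
hgr
flh
dtq

Derivation:
Hunk 1: at line 1 remove [peys,gbz] add [irtil] -> 6 lines: rrn irtil gweuv hgr flh dtq
Hunk 2: at line 1 remove [gweuv] add [dsqg,kudq] -> 7 lines: rrn irtil dsqg kudq hgr flh dtq
Hunk 3: at line 2 remove [kudq] add [bxjz,geiv] -> 8 lines: rrn irtil dsqg bxjz geiv hgr flh dtq
Hunk 4: at line 1 remove [dsqg] add [ews] -> 8 lines: rrn irtil ews bxjz geiv hgr flh dtq
Hunk 5: at line 2 remove [ews] add [vcuy,jnz] -> 9 lines: rrn irtil vcuy jnz bxjz geiv hgr flh dtq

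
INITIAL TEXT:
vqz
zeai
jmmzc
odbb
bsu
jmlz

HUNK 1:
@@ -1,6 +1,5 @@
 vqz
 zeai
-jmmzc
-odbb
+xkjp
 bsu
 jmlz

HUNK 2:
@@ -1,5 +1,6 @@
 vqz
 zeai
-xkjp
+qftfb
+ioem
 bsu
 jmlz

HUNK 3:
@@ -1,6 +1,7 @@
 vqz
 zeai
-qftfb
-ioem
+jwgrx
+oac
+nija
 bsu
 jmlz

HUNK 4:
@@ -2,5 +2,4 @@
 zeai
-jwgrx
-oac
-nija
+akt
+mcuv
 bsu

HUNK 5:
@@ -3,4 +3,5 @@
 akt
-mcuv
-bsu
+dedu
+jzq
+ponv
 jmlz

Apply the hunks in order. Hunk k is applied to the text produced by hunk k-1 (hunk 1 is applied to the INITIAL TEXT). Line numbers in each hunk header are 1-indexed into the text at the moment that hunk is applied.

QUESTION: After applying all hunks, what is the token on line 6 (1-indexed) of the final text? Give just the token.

Hunk 1: at line 1 remove [jmmzc,odbb] add [xkjp] -> 5 lines: vqz zeai xkjp bsu jmlz
Hunk 2: at line 1 remove [xkjp] add [qftfb,ioem] -> 6 lines: vqz zeai qftfb ioem bsu jmlz
Hunk 3: at line 1 remove [qftfb,ioem] add [jwgrx,oac,nija] -> 7 lines: vqz zeai jwgrx oac nija bsu jmlz
Hunk 4: at line 2 remove [jwgrx,oac,nija] add [akt,mcuv] -> 6 lines: vqz zeai akt mcuv bsu jmlz
Hunk 5: at line 3 remove [mcuv,bsu] add [dedu,jzq,ponv] -> 7 lines: vqz zeai akt dedu jzq ponv jmlz
Final line 6: ponv

Answer: ponv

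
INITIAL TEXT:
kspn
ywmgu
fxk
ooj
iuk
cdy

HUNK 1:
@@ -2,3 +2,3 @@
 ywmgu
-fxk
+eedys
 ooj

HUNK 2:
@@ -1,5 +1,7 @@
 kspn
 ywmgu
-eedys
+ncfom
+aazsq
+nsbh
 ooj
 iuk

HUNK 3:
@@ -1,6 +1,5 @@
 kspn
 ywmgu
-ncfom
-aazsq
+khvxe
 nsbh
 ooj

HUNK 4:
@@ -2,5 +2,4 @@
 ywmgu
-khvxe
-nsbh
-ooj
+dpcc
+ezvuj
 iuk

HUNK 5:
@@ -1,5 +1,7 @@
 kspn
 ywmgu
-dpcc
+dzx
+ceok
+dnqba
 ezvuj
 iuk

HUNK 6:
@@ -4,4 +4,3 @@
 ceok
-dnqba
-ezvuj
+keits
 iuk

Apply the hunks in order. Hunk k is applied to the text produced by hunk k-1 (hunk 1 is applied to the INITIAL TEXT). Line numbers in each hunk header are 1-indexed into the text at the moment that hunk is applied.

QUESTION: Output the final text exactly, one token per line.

Hunk 1: at line 2 remove [fxk] add [eedys] -> 6 lines: kspn ywmgu eedys ooj iuk cdy
Hunk 2: at line 1 remove [eedys] add [ncfom,aazsq,nsbh] -> 8 lines: kspn ywmgu ncfom aazsq nsbh ooj iuk cdy
Hunk 3: at line 1 remove [ncfom,aazsq] add [khvxe] -> 7 lines: kspn ywmgu khvxe nsbh ooj iuk cdy
Hunk 4: at line 2 remove [khvxe,nsbh,ooj] add [dpcc,ezvuj] -> 6 lines: kspn ywmgu dpcc ezvuj iuk cdy
Hunk 5: at line 1 remove [dpcc] add [dzx,ceok,dnqba] -> 8 lines: kspn ywmgu dzx ceok dnqba ezvuj iuk cdy
Hunk 6: at line 4 remove [dnqba,ezvuj] add [keits] -> 7 lines: kspn ywmgu dzx ceok keits iuk cdy

Answer: kspn
ywmgu
dzx
ceok
keits
iuk
cdy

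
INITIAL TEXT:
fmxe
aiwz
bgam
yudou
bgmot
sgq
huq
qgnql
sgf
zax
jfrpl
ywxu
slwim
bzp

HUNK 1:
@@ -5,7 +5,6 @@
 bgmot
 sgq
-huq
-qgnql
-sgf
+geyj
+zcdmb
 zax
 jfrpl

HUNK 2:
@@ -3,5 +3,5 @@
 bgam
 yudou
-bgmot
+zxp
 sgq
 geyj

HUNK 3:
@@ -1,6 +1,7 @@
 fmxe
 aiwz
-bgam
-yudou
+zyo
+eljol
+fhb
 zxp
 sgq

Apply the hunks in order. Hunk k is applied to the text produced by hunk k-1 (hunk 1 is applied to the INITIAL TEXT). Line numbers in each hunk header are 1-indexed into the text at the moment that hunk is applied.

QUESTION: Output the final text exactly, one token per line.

Hunk 1: at line 5 remove [huq,qgnql,sgf] add [geyj,zcdmb] -> 13 lines: fmxe aiwz bgam yudou bgmot sgq geyj zcdmb zax jfrpl ywxu slwim bzp
Hunk 2: at line 3 remove [bgmot] add [zxp] -> 13 lines: fmxe aiwz bgam yudou zxp sgq geyj zcdmb zax jfrpl ywxu slwim bzp
Hunk 3: at line 1 remove [bgam,yudou] add [zyo,eljol,fhb] -> 14 lines: fmxe aiwz zyo eljol fhb zxp sgq geyj zcdmb zax jfrpl ywxu slwim bzp

Answer: fmxe
aiwz
zyo
eljol
fhb
zxp
sgq
geyj
zcdmb
zax
jfrpl
ywxu
slwim
bzp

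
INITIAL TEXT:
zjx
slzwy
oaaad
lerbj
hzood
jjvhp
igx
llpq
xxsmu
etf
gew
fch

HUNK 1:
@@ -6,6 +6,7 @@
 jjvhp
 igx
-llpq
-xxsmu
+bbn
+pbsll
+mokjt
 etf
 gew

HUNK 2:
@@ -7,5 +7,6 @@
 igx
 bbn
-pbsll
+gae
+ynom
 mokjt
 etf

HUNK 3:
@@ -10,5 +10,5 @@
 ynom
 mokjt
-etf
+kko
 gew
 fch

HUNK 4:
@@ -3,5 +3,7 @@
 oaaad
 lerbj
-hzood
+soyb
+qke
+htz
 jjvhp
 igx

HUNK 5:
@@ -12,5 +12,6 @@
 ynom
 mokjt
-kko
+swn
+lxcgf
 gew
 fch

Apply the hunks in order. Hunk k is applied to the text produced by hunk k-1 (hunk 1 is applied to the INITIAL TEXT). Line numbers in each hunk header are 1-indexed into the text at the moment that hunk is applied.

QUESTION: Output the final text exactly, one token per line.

Hunk 1: at line 6 remove [llpq,xxsmu] add [bbn,pbsll,mokjt] -> 13 lines: zjx slzwy oaaad lerbj hzood jjvhp igx bbn pbsll mokjt etf gew fch
Hunk 2: at line 7 remove [pbsll] add [gae,ynom] -> 14 lines: zjx slzwy oaaad lerbj hzood jjvhp igx bbn gae ynom mokjt etf gew fch
Hunk 3: at line 10 remove [etf] add [kko] -> 14 lines: zjx slzwy oaaad lerbj hzood jjvhp igx bbn gae ynom mokjt kko gew fch
Hunk 4: at line 3 remove [hzood] add [soyb,qke,htz] -> 16 lines: zjx slzwy oaaad lerbj soyb qke htz jjvhp igx bbn gae ynom mokjt kko gew fch
Hunk 5: at line 12 remove [kko] add [swn,lxcgf] -> 17 lines: zjx slzwy oaaad lerbj soyb qke htz jjvhp igx bbn gae ynom mokjt swn lxcgf gew fch

Answer: zjx
slzwy
oaaad
lerbj
soyb
qke
htz
jjvhp
igx
bbn
gae
ynom
mokjt
swn
lxcgf
gew
fch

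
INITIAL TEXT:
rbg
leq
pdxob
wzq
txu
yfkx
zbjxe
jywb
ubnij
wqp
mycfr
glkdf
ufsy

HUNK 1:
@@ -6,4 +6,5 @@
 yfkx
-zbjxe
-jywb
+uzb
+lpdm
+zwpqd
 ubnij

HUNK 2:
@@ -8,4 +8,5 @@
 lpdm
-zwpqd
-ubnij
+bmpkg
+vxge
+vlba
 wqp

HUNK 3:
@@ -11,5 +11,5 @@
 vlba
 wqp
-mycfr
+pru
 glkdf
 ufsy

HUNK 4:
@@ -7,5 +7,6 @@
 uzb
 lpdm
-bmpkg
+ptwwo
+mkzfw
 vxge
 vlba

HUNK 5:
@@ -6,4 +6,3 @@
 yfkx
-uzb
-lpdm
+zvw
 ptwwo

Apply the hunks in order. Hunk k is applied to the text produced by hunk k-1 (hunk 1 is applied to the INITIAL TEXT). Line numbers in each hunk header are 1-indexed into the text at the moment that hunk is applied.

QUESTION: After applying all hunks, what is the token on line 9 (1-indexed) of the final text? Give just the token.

Hunk 1: at line 6 remove [zbjxe,jywb] add [uzb,lpdm,zwpqd] -> 14 lines: rbg leq pdxob wzq txu yfkx uzb lpdm zwpqd ubnij wqp mycfr glkdf ufsy
Hunk 2: at line 8 remove [zwpqd,ubnij] add [bmpkg,vxge,vlba] -> 15 lines: rbg leq pdxob wzq txu yfkx uzb lpdm bmpkg vxge vlba wqp mycfr glkdf ufsy
Hunk 3: at line 11 remove [mycfr] add [pru] -> 15 lines: rbg leq pdxob wzq txu yfkx uzb lpdm bmpkg vxge vlba wqp pru glkdf ufsy
Hunk 4: at line 7 remove [bmpkg] add [ptwwo,mkzfw] -> 16 lines: rbg leq pdxob wzq txu yfkx uzb lpdm ptwwo mkzfw vxge vlba wqp pru glkdf ufsy
Hunk 5: at line 6 remove [uzb,lpdm] add [zvw] -> 15 lines: rbg leq pdxob wzq txu yfkx zvw ptwwo mkzfw vxge vlba wqp pru glkdf ufsy
Final line 9: mkzfw

Answer: mkzfw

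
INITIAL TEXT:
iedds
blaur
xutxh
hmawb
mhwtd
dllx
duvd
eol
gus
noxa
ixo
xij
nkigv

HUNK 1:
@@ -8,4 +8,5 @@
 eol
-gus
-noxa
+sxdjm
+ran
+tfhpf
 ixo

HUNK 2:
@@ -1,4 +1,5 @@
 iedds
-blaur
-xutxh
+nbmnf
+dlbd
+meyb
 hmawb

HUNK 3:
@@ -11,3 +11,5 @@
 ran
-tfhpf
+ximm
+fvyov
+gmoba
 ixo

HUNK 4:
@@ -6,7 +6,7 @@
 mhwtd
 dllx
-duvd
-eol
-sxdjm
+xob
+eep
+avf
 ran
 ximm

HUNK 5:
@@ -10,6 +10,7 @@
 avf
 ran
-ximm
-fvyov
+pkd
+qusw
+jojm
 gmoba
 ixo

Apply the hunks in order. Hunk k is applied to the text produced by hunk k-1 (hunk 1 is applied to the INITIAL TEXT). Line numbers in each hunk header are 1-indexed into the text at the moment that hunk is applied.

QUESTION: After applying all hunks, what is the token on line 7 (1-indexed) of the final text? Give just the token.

Answer: dllx

Derivation:
Hunk 1: at line 8 remove [gus,noxa] add [sxdjm,ran,tfhpf] -> 14 lines: iedds blaur xutxh hmawb mhwtd dllx duvd eol sxdjm ran tfhpf ixo xij nkigv
Hunk 2: at line 1 remove [blaur,xutxh] add [nbmnf,dlbd,meyb] -> 15 lines: iedds nbmnf dlbd meyb hmawb mhwtd dllx duvd eol sxdjm ran tfhpf ixo xij nkigv
Hunk 3: at line 11 remove [tfhpf] add [ximm,fvyov,gmoba] -> 17 lines: iedds nbmnf dlbd meyb hmawb mhwtd dllx duvd eol sxdjm ran ximm fvyov gmoba ixo xij nkigv
Hunk 4: at line 6 remove [duvd,eol,sxdjm] add [xob,eep,avf] -> 17 lines: iedds nbmnf dlbd meyb hmawb mhwtd dllx xob eep avf ran ximm fvyov gmoba ixo xij nkigv
Hunk 5: at line 10 remove [ximm,fvyov] add [pkd,qusw,jojm] -> 18 lines: iedds nbmnf dlbd meyb hmawb mhwtd dllx xob eep avf ran pkd qusw jojm gmoba ixo xij nkigv
Final line 7: dllx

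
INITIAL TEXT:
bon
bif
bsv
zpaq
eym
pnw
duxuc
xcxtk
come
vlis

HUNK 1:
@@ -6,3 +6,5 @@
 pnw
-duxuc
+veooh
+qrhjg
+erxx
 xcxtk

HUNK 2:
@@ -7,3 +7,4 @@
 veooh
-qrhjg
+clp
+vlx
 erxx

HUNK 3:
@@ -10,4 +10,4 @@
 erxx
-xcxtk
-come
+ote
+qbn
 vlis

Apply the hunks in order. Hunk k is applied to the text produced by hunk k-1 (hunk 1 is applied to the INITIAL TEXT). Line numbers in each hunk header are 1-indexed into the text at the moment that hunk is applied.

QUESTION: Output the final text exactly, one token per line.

Answer: bon
bif
bsv
zpaq
eym
pnw
veooh
clp
vlx
erxx
ote
qbn
vlis

Derivation:
Hunk 1: at line 6 remove [duxuc] add [veooh,qrhjg,erxx] -> 12 lines: bon bif bsv zpaq eym pnw veooh qrhjg erxx xcxtk come vlis
Hunk 2: at line 7 remove [qrhjg] add [clp,vlx] -> 13 lines: bon bif bsv zpaq eym pnw veooh clp vlx erxx xcxtk come vlis
Hunk 3: at line 10 remove [xcxtk,come] add [ote,qbn] -> 13 lines: bon bif bsv zpaq eym pnw veooh clp vlx erxx ote qbn vlis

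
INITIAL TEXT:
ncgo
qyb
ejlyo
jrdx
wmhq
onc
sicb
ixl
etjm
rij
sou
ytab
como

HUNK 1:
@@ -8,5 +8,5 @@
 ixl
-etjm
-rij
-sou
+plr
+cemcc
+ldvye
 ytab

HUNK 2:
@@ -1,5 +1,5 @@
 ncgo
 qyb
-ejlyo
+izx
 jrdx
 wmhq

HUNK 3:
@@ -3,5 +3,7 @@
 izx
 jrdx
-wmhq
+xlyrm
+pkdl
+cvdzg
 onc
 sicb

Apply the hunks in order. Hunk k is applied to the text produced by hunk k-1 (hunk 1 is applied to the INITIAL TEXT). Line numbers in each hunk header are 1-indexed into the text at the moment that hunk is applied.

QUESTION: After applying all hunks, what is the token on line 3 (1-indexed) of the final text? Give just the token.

Hunk 1: at line 8 remove [etjm,rij,sou] add [plr,cemcc,ldvye] -> 13 lines: ncgo qyb ejlyo jrdx wmhq onc sicb ixl plr cemcc ldvye ytab como
Hunk 2: at line 1 remove [ejlyo] add [izx] -> 13 lines: ncgo qyb izx jrdx wmhq onc sicb ixl plr cemcc ldvye ytab como
Hunk 3: at line 3 remove [wmhq] add [xlyrm,pkdl,cvdzg] -> 15 lines: ncgo qyb izx jrdx xlyrm pkdl cvdzg onc sicb ixl plr cemcc ldvye ytab como
Final line 3: izx

Answer: izx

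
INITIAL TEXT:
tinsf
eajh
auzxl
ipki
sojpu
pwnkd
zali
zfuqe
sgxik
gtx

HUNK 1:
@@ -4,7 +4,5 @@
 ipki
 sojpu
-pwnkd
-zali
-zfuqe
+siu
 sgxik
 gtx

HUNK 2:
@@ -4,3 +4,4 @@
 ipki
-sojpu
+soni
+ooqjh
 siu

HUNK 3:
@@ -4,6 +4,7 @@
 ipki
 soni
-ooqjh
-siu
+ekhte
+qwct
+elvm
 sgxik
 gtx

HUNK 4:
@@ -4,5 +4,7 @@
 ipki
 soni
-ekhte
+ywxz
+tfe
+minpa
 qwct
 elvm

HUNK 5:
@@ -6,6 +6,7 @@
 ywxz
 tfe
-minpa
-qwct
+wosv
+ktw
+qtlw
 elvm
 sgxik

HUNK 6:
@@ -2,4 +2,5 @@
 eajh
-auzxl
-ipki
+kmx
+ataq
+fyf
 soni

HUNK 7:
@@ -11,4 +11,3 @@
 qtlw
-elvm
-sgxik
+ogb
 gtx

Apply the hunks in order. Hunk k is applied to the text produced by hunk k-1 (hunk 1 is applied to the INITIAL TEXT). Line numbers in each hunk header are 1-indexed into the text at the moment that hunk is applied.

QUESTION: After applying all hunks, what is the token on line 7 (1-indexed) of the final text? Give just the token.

Hunk 1: at line 4 remove [pwnkd,zali,zfuqe] add [siu] -> 8 lines: tinsf eajh auzxl ipki sojpu siu sgxik gtx
Hunk 2: at line 4 remove [sojpu] add [soni,ooqjh] -> 9 lines: tinsf eajh auzxl ipki soni ooqjh siu sgxik gtx
Hunk 3: at line 4 remove [ooqjh,siu] add [ekhte,qwct,elvm] -> 10 lines: tinsf eajh auzxl ipki soni ekhte qwct elvm sgxik gtx
Hunk 4: at line 4 remove [ekhte] add [ywxz,tfe,minpa] -> 12 lines: tinsf eajh auzxl ipki soni ywxz tfe minpa qwct elvm sgxik gtx
Hunk 5: at line 6 remove [minpa,qwct] add [wosv,ktw,qtlw] -> 13 lines: tinsf eajh auzxl ipki soni ywxz tfe wosv ktw qtlw elvm sgxik gtx
Hunk 6: at line 2 remove [auzxl,ipki] add [kmx,ataq,fyf] -> 14 lines: tinsf eajh kmx ataq fyf soni ywxz tfe wosv ktw qtlw elvm sgxik gtx
Hunk 7: at line 11 remove [elvm,sgxik] add [ogb] -> 13 lines: tinsf eajh kmx ataq fyf soni ywxz tfe wosv ktw qtlw ogb gtx
Final line 7: ywxz

Answer: ywxz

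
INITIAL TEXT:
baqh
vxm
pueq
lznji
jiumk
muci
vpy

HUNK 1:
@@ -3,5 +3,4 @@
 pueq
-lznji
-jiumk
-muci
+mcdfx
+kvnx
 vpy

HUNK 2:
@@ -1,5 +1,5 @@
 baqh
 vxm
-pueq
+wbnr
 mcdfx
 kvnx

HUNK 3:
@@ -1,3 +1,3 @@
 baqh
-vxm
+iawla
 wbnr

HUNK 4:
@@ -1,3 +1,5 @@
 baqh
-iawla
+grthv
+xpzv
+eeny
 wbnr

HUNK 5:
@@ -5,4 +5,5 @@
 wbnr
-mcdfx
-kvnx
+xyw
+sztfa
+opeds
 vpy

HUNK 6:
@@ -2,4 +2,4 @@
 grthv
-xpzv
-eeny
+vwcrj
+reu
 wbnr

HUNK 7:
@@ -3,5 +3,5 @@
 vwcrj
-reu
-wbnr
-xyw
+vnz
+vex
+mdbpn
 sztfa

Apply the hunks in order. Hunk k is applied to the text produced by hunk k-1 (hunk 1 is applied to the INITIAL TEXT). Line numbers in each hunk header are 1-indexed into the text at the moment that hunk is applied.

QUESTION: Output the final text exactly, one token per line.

Hunk 1: at line 3 remove [lznji,jiumk,muci] add [mcdfx,kvnx] -> 6 lines: baqh vxm pueq mcdfx kvnx vpy
Hunk 2: at line 1 remove [pueq] add [wbnr] -> 6 lines: baqh vxm wbnr mcdfx kvnx vpy
Hunk 3: at line 1 remove [vxm] add [iawla] -> 6 lines: baqh iawla wbnr mcdfx kvnx vpy
Hunk 4: at line 1 remove [iawla] add [grthv,xpzv,eeny] -> 8 lines: baqh grthv xpzv eeny wbnr mcdfx kvnx vpy
Hunk 5: at line 5 remove [mcdfx,kvnx] add [xyw,sztfa,opeds] -> 9 lines: baqh grthv xpzv eeny wbnr xyw sztfa opeds vpy
Hunk 6: at line 2 remove [xpzv,eeny] add [vwcrj,reu] -> 9 lines: baqh grthv vwcrj reu wbnr xyw sztfa opeds vpy
Hunk 7: at line 3 remove [reu,wbnr,xyw] add [vnz,vex,mdbpn] -> 9 lines: baqh grthv vwcrj vnz vex mdbpn sztfa opeds vpy

Answer: baqh
grthv
vwcrj
vnz
vex
mdbpn
sztfa
opeds
vpy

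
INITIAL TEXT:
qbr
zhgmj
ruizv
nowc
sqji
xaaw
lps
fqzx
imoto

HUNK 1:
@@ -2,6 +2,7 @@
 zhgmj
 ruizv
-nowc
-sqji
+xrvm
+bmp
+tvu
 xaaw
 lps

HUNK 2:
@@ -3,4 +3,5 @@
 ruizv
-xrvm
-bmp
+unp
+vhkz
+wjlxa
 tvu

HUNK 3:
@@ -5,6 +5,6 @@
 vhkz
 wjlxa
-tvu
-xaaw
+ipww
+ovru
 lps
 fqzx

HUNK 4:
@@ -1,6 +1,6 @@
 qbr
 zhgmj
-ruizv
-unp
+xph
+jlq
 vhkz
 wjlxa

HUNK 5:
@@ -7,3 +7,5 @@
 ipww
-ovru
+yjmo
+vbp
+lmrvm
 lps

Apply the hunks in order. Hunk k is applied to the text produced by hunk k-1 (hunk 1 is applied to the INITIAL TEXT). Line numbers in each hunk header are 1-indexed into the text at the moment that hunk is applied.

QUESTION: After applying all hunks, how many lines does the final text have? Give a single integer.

Hunk 1: at line 2 remove [nowc,sqji] add [xrvm,bmp,tvu] -> 10 lines: qbr zhgmj ruizv xrvm bmp tvu xaaw lps fqzx imoto
Hunk 2: at line 3 remove [xrvm,bmp] add [unp,vhkz,wjlxa] -> 11 lines: qbr zhgmj ruizv unp vhkz wjlxa tvu xaaw lps fqzx imoto
Hunk 3: at line 5 remove [tvu,xaaw] add [ipww,ovru] -> 11 lines: qbr zhgmj ruizv unp vhkz wjlxa ipww ovru lps fqzx imoto
Hunk 4: at line 1 remove [ruizv,unp] add [xph,jlq] -> 11 lines: qbr zhgmj xph jlq vhkz wjlxa ipww ovru lps fqzx imoto
Hunk 5: at line 7 remove [ovru] add [yjmo,vbp,lmrvm] -> 13 lines: qbr zhgmj xph jlq vhkz wjlxa ipww yjmo vbp lmrvm lps fqzx imoto
Final line count: 13

Answer: 13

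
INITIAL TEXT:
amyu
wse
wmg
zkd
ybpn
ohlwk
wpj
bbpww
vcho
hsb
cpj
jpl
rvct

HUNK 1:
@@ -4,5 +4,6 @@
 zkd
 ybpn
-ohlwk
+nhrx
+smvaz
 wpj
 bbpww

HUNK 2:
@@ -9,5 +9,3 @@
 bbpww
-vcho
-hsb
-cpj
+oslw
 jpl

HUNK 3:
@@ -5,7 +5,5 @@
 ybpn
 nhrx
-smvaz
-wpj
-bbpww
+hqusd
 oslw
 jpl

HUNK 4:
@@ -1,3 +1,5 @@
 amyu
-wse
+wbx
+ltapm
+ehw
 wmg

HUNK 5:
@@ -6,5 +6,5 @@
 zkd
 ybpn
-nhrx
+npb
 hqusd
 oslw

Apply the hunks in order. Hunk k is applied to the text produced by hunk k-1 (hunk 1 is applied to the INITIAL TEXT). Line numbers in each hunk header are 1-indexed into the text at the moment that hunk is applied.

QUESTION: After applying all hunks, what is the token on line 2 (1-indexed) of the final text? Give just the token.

Answer: wbx

Derivation:
Hunk 1: at line 4 remove [ohlwk] add [nhrx,smvaz] -> 14 lines: amyu wse wmg zkd ybpn nhrx smvaz wpj bbpww vcho hsb cpj jpl rvct
Hunk 2: at line 9 remove [vcho,hsb,cpj] add [oslw] -> 12 lines: amyu wse wmg zkd ybpn nhrx smvaz wpj bbpww oslw jpl rvct
Hunk 3: at line 5 remove [smvaz,wpj,bbpww] add [hqusd] -> 10 lines: amyu wse wmg zkd ybpn nhrx hqusd oslw jpl rvct
Hunk 4: at line 1 remove [wse] add [wbx,ltapm,ehw] -> 12 lines: amyu wbx ltapm ehw wmg zkd ybpn nhrx hqusd oslw jpl rvct
Hunk 5: at line 6 remove [nhrx] add [npb] -> 12 lines: amyu wbx ltapm ehw wmg zkd ybpn npb hqusd oslw jpl rvct
Final line 2: wbx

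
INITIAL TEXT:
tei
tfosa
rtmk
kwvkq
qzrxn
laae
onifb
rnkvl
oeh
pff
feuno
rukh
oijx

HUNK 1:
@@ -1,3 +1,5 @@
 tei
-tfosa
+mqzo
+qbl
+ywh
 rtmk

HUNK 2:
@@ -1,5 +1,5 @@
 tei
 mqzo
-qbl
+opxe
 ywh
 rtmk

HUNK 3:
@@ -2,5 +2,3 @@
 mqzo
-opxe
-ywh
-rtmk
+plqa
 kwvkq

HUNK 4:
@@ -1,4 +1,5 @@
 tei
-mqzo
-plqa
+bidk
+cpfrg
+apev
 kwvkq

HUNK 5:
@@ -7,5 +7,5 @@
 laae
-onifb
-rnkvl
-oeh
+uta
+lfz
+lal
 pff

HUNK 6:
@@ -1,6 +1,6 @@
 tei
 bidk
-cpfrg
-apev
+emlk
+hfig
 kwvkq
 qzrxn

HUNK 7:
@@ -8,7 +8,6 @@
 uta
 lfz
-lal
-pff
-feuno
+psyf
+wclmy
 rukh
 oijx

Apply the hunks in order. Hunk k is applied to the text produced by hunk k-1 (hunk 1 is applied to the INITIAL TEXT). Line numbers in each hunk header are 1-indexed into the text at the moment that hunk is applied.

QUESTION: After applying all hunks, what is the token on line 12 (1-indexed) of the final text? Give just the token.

Hunk 1: at line 1 remove [tfosa] add [mqzo,qbl,ywh] -> 15 lines: tei mqzo qbl ywh rtmk kwvkq qzrxn laae onifb rnkvl oeh pff feuno rukh oijx
Hunk 2: at line 1 remove [qbl] add [opxe] -> 15 lines: tei mqzo opxe ywh rtmk kwvkq qzrxn laae onifb rnkvl oeh pff feuno rukh oijx
Hunk 3: at line 2 remove [opxe,ywh,rtmk] add [plqa] -> 13 lines: tei mqzo plqa kwvkq qzrxn laae onifb rnkvl oeh pff feuno rukh oijx
Hunk 4: at line 1 remove [mqzo,plqa] add [bidk,cpfrg,apev] -> 14 lines: tei bidk cpfrg apev kwvkq qzrxn laae onifb rnkvl oeh pff feuno rukh oijx
Hunk 5: at line 7 remove [onifb,rnkvl,oeh] add [uta,lfz,lal] -> 14 lines: tei bidk cpfrg apev kwvkq qzrxn laae uta lfz lal pff feuno rukh oijx
Hunk 6: at line 1 remove [cpfrg,apev] add [emlk,hfig] -> 14 lines: tei bidk emlk hfig kwvkq qzrxn laae uta lfz lal pff feuno rukh oijx
Hunk 7: at line 8 remove [lal,pff,feuno] add [psyf,wclmy] -> 13 lines: tei bidk emlk hfig kwvkq qzrxn laae uta lfz psyf wclmy rukh oijx
Final line 12: rukh

Answer: rukh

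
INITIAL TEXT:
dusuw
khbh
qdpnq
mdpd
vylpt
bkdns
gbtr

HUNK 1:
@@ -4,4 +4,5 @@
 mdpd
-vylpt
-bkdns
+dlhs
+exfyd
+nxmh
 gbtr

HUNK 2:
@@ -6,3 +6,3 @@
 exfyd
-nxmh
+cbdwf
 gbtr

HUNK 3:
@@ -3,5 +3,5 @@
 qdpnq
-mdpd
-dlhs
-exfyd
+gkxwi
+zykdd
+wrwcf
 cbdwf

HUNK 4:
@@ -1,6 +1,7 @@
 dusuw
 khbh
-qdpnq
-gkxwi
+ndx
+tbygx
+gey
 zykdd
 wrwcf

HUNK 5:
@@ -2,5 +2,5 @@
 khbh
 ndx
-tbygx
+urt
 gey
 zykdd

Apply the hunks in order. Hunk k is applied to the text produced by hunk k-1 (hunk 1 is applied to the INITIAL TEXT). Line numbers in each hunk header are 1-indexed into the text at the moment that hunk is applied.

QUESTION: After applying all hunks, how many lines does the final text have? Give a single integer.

Hunk 1: at line 4 remove [vylpt,bkdns] add [dlhs,exfyd,nxmh] -> 8 lines: dusuw khbh qdpnq mdpd dlhs exfyd nxmh gbtr
Hunk 2: at line 6 remove [nxmh] add [cbdwf] -> 8 lines: dusuw khbh qdpnq mdpd dlhs exfyd cbdwf gbtr
Hunk 3: at line 3 remove [mdpd,dlhs,exfyd] add [gkxwi,zykdd,wrwcf] -> 8 lines: dusuw khbh qdpnq gkxwi zykdd wrwcf cbdwf gbtr
Hunk 4: at line 1 remove [qdpnq,gkxwi] add [ndx,tbygx,gey] -> 9 lines: dusuw khbh ndx tbygx gey zykdd wrwcf cbdwf gbtr
Hunk 5: at line 2 remove [tbygx] add [urt] -> 9 lines: dusuw khbh ndx urt gey zykdd wrwcf cbdwf gbtr
Final line count: 9

Answer: 9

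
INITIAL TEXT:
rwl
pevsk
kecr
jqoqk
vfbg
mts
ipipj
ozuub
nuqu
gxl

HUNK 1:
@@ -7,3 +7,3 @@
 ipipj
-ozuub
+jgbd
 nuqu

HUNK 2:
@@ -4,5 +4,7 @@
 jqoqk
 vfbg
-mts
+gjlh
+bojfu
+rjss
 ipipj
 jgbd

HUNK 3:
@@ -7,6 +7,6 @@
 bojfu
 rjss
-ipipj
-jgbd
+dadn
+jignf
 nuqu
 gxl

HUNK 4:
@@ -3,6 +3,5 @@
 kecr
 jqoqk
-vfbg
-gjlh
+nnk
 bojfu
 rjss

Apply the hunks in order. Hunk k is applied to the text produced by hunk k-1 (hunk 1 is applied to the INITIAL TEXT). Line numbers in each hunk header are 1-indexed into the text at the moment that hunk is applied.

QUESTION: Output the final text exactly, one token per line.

Answer: rwl
pevsk
kecr
jqoqk
nnk
bojfu
rjss
dadn
jignf
nuqu
gxl

Derivation:
Hunk 1: at line 7 remove [ozuub] add [jgbd] -> 10 lines: rwl pevsk kecr jqoqk vfbg mts ipipj jgbd nuqu gxl
Hunk 2: at line 4 remove [mts] add [gjlh,bojfu,rjss] -> 12 lines: rwl pevsk kecr jqoqk vfbg gjlh bojfu rjss ipipj jgbd nuqu gxl
Hunk 3: at line 7 remove [ipipj,jgbd] add [dadn,jignf] -> 12 lines: rwl pevsk kecr jqoqk vfbg gjlh bojfu rjss dadn jignf nuqu gxl
Hunk 4: at line 3 remove [vfbg,gjlh] add [nnk] -> 11 lines: rwl pevsk kecr jqoqk nnk bojfu rjss dadn jignf nuqu gxl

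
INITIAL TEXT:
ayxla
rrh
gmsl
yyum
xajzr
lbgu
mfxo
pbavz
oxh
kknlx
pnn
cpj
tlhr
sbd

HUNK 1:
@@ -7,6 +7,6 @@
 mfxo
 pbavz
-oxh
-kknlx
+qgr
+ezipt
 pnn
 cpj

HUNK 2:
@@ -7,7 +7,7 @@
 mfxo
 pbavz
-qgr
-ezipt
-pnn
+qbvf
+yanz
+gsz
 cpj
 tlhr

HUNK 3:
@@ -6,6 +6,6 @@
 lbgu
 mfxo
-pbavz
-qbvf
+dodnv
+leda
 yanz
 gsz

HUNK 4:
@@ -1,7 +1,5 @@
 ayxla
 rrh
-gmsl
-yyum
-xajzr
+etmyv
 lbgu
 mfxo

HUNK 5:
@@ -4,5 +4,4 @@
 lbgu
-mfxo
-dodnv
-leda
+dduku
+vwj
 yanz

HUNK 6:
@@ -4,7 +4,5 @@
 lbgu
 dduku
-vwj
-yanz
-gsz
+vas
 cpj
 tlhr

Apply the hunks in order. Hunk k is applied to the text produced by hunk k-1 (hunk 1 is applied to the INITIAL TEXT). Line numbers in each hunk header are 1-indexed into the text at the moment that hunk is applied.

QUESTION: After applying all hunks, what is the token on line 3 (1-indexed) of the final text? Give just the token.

Answer: etmyv

Derivation:
Hunk 1: at line 7 remove [oxh,kknlx] add [qgr,ezipt] -> 14 lines: ayxla rrh gmsl yyum xajzr lbgu mfxo pbavz qgr ezipt pnn cpj tlhr sbd
Hunk 2: at line 7 remove [qgr,ezipt,pnn] add [qbvf,yanz,gsz] -> 14 lines: ayxla rrh gmsl yyum xajzr lbgu mfxo pbavz qbvf yanz gsz cpj tlhr sbd
Hunk 3: at line 6 remove [pbavz,qbvf] add [dodnv,leda] -> 14 lines: ayxla rrh gmsl yyum xajzr lbgu mfxo dodnv leda yanz gsz cpj tlhr sbd
Hunk 4: at line 1 remove [gmsl,yyum,xajzr] add [etmyv] -> 12 lines: ayxla rrh etmyv lbgu mfxo dodnv leda yanz gsz cpj tlhr sbd
Hunk 5: at line 4 remove [mfxo,dodnv,leda] add [dduku,vwj] -> 11 lines: ayxla rrh etmyv lbgu dduku vwj yanz gsz cpj tlhr sbd
Hunk 6: at line 4 remove [vwj,yanz,gsz] add [vas] -> 9 lines: ayxla rrh etmyv lbgu dduku vas cpj tlhr sbd
Final line 3: etmyv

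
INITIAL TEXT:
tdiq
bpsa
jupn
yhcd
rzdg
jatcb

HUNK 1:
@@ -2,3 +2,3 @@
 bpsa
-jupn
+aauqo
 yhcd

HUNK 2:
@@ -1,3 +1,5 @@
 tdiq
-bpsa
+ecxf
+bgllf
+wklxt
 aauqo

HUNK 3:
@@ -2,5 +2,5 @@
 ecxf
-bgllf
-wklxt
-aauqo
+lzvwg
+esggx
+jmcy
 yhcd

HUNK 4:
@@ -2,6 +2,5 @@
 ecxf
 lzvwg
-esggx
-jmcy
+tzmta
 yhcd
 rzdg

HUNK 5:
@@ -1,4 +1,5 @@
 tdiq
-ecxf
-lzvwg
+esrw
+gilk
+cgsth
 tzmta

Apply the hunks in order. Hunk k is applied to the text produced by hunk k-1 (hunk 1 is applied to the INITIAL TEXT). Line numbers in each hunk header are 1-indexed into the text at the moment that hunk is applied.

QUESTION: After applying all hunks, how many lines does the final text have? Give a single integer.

Answer: 8

Derivation:
Hunk 1: at line 2 remove [jupn] add [aauqo] -> 6 lines: tdiq bpsa aauqo yhcd rzdg jatcb
Hunk 2: at line 1 remove [bpsa] add [ecxf,bgllf,wklxt] -> 8 lines: tdiq ecxf bgllf wklxt aauqo yhcd rzdg jatcb
Hunk 3: at line 2 remove [bgllf,wklxt,aauqo] add [lzvwg,esggx,jmcy] -> 8 lines: tdiq ecxf lzvwg esggx jmcy yhcd rzdg jatcb
Hunk 4: at line 2 remove [esggx,jmcy] add [tzmta] -> 7 lines: tdiq ecxf lzvwg tzmta yhcd rzdg jatcb
Hunk 5: at line 1 remove [ecxf,lzvwg] add [esrw,gilk,cgsth] -> 8 lines: tdiq esrw gilk cgsth tzmta yhcd rzdg jatcb
Final line count: 8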